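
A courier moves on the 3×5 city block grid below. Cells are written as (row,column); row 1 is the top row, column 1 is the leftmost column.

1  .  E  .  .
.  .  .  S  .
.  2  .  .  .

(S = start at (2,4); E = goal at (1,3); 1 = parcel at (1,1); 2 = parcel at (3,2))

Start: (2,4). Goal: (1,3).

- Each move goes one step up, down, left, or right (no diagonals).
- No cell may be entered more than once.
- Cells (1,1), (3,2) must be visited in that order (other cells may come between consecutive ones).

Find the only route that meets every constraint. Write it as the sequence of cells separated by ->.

(2,4) -> (2,3) -> (2,2) -> (1,2) -> (1,1) -> (2,1) -> (3,1) -> (3,2) -> (3,3) -> (3,4) -> (3,5) -> (2,5) -> (1,5) -> (1,4) -> (1,3)

The waypoints must appear in the order (1,1), (3,2), with no cell reused.
Route from (2,4): 2× left (reaching (2,2)), up to (1,2), left to (1,1), 2× down (reaching (3,1)), 4× right (reaching (3,5)), 2× up (reaching (1,5)), 2× left (reaching (1,3)) — 14 moves in all.
Check: order respected (1 at step 4, 2 at step 7).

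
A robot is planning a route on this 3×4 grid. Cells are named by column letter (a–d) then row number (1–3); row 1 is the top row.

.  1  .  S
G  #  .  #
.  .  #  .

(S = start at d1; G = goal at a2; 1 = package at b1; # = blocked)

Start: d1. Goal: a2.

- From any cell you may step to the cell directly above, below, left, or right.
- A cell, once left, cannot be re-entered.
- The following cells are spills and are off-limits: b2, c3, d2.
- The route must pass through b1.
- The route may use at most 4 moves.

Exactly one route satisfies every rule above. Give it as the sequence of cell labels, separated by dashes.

Any route must reach b1 and still end at a2 within 4 moves, so the order of the required stops is forced.
Route from d1: 3× left (reaching a1), down to a2 — 4 moves in all.
Check: all required cells visited; 4 ≤ 4 moves.

d1 - c1 - b1 - a1 - a2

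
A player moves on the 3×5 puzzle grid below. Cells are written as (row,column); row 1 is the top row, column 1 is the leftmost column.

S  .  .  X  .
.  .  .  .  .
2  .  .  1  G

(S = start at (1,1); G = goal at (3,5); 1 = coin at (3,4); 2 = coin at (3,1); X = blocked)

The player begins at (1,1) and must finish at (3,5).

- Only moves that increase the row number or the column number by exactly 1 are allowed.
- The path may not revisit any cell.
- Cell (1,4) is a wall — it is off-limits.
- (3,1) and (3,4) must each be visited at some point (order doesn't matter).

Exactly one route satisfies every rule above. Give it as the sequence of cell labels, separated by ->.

Moves only go right or down, so the column and row indices never decrease.
Route from (1,1): down 2 to (3,1), right 4 to (3,5) — 6 moves in all.
Check: all required cells visited.

(1,1) -> (2,1) -> (3,1) -> (3,2) -> (3,3) -> (3,4) -> (3,5)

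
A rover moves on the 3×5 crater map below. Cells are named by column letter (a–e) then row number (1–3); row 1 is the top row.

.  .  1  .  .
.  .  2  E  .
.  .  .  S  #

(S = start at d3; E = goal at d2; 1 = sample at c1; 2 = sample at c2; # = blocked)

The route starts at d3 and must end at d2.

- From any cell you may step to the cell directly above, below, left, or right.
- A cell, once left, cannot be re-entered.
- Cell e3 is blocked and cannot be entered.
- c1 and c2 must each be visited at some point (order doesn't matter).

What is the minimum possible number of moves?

Any route passes through c1 and c2 in some order between d3 and d2. Summing Manhattan distances along each leg and taking the cheapest ordering (d3 → c1 → c2 → d2) gives a lower bound of 3 + 1 + 1 = 5 moves.
A route of 5 moves achieves this: d3 → c3 → c2 → c1 → d1 → d2.
Since 5 matches the lower bound, it is optimal.

5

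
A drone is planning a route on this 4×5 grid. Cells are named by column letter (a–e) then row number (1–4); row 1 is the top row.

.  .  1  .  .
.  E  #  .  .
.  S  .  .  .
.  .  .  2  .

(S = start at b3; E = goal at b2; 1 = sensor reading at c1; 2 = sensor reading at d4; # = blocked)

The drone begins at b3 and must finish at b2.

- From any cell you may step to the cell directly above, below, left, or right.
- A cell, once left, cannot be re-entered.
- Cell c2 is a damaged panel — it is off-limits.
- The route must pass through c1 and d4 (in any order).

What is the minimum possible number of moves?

9

Any route passes through c1 and d4 in some order between b3 and b2. Summing Manhattan distances along each leg and taking the cheapest ordering (b3 → d4 → c1 → b2) gives a lower bound of 3 + 4 + 2 = 9 moves.
A route of 9 moves achieves this: b3 → b4 → c4 → d4 → d3 → d2 → d1 → c1 → b1 → b2.
Since 9 matches the lower bound, it is optimal.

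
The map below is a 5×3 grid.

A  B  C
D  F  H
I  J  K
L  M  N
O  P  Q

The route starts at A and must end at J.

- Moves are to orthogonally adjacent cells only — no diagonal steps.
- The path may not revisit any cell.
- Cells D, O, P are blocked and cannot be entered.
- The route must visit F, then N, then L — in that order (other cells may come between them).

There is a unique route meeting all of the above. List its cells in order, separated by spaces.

A B F H K N M L I J

The waypoints must appear in the order F, N, L, with no cell reused.
Route from A: right 1 to B, down 1 to F, right 1 to H, down 2 to N, left 2 to L, up 1 to I, right 1 to J — 9 moves in all.
Check: order respected (F at step 2, N at step 5, L at step 7).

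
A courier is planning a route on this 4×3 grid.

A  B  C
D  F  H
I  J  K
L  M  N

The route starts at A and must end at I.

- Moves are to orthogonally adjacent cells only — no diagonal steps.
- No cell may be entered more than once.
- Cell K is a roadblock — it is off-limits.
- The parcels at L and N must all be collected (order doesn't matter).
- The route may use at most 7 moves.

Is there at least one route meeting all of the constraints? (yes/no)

no

N must be visited but has only one open neighbour (M), and it is neither the start nor the goal — the route would have to enter and leave through M, re-entering it.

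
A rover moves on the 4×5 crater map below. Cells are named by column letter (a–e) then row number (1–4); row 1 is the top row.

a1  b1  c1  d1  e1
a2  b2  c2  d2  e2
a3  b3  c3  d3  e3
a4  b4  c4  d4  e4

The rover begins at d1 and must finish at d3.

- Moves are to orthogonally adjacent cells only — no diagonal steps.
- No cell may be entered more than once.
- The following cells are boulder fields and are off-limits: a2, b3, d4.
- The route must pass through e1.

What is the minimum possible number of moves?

Any route passes through e1 somewhere between d1 and d3. Summing Manhattan distances along the two legs (d1 → e1 → d3) gives a lower bound of 1 + 3 = 4 moves.
A route of 4 moves achieves this: d1 → e1 → e2 → e3 → d3.
Since 4 matches the lower bound, it is optimal.

4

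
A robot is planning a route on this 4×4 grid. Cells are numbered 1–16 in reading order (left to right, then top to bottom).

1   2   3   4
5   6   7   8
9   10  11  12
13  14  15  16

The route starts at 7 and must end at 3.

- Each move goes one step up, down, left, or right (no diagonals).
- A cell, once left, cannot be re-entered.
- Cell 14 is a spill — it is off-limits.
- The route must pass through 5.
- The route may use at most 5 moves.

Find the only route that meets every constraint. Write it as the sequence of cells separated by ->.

Any route must reach 5 and still end at 3 within 5 moves, so the order of the required stops is forced.
Route from 7: left 2 to 5, up 1 to 1, right 2 to 3 — 5 moves in all.
Check: all required cells visited; 5 ≤ 5 moves.

7 -> 6 -> 5 -> 1 -> 2 -> 3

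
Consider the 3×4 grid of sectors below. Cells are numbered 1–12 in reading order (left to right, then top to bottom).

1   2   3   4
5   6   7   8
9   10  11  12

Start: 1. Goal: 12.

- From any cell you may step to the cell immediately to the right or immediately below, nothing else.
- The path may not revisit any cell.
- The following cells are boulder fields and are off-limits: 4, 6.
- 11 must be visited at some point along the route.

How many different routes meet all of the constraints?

A right/down-only route from 1 to 12 makes exactly 2 down-moves and 3 right-moves in some order.
With no other constraints that would be C(5,2) = 10 routes.
Split at 11 and multiply the segment counts (each segment already excludes blocked cells): 1→11: 2; 11→12: 1; product = 2.
That gives 2 routes.

2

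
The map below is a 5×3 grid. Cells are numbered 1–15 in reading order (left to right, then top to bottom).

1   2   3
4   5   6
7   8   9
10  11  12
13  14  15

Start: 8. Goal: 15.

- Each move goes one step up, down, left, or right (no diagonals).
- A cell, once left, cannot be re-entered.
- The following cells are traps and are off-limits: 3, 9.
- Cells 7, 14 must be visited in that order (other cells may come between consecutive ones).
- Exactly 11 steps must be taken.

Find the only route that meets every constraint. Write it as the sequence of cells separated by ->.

The waypoints must appear in the order 7, 14, with no cell reused.
Route from 8: 2× up (reaching 2), left to 1, 4× down (reaching 13), right to 14, up to 11, right to 12, down to 15 — 11 moves in all.
Check: order respected (7 at step 5, 14 at step 8); 11 moves as required.

8 -> 5 -> 2 -> 1 -> 4 -> 7 -> 10 -> 13 -> 14 -> 11 -> 12 -> 15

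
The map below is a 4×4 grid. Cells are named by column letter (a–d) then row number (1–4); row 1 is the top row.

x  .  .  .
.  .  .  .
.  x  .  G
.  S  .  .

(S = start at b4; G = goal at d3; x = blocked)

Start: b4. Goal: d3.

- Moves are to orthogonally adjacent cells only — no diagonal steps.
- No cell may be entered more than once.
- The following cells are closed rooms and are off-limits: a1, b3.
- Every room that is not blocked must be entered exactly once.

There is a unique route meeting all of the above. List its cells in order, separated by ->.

b4 -> a4 -> a3 -> a2 -> b2 -> b1 -> c1 -> d1 -> d2 -> c2 -> c3 -> c4 -> d4 -> d3

Need to visit all 14 open cells exactly once, starting at b4 and ending at d3.
Cell a4 has only two open neighbours (a3 and b4), so the path must pass straight through it: one of those is the cell it's entered from and the other is where it exits.
Route from b4: left 1 to a4, up 2 to a2, right 1 to b2, up 1 to b1, right 2 to d1, down 1 to d2, left 1 to c2, down 2 to c4, right 1 to d4, up 1 to d3 — 13 moves in all.
Check: all 14 open cells covered.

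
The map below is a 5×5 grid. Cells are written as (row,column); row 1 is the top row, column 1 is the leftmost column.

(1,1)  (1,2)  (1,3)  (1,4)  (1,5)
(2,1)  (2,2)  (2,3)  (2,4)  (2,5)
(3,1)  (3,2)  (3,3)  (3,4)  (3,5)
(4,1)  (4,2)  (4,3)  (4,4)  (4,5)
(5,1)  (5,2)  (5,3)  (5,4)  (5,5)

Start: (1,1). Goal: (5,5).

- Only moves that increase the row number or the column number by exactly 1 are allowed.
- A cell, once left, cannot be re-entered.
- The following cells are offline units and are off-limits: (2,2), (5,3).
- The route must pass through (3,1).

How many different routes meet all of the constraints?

A right/down-only route from (1,1) to (5,5) makes exactly 4 down-moves and 4 right-moves in some order.
With no other constraints that would be C(8,4) = 70 routes.
Split at (3,1) and multiply the segment counts (each segment already excludes blocked cells): (1,1)→(3,1): 1; (3,1)→(5,5): 9; product = 9.
That gives 9 routes.

9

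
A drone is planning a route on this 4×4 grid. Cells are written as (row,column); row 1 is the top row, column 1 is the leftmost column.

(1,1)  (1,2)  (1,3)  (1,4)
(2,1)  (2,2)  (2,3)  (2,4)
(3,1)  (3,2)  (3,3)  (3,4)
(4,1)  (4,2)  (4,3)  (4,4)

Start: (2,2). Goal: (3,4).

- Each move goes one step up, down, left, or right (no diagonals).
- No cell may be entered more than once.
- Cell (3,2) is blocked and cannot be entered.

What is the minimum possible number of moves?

3

The Manhattan distance from (2,2) to (3,4) is |2−3| + |2−4| = 3, so at least 3 moves are needed.
A route of 3 moves achieves this: (2,2) → (2,3) → (3,3) → (3,4).
Since 3 matches the lower bound, it is optimal.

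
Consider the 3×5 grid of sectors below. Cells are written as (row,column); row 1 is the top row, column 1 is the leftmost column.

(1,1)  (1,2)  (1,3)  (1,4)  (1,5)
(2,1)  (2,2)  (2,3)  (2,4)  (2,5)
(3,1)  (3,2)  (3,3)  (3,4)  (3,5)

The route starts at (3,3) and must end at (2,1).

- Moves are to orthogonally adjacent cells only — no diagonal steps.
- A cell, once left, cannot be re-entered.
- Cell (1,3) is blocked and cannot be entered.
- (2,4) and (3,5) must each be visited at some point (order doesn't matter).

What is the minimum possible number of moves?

Any route passes through (2,4) and (3,5) in some order between (3,3) and (2,1). Summing Manhattan distances along each leg and taking the cheapest ordering ((3,3) → (3,5) → (2,4) → (2,1)) gives a lower bound of 2 + 2 + 3 = 7 moves.
A route of 7 moves achieves this: (3,3) → (3,4) → (3,5) → (2,5) → (2,4) → (2,3) → (2,2) → (2,1).
Since 7 matches the lower bound, it is optimal.

7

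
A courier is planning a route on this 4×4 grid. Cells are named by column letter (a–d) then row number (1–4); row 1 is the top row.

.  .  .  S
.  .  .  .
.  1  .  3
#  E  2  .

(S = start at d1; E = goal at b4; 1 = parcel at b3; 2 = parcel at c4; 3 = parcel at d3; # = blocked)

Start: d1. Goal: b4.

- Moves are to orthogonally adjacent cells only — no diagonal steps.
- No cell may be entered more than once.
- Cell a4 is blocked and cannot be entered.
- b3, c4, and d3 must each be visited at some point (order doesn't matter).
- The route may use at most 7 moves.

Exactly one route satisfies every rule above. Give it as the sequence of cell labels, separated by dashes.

d1 - d2 - d3 - d4 - c4 - c3 - b3 - b4

The 7-move cap with required stops at b3, c4, d3 leaves no slack for detours.
Route from d1: down 3 to d4, left 1 to c4, up 1 to c3, left 1 to b3, down 1 to b4 — 7 moves in all.
Check: all required cells visited; 7 ≤ 7 moves.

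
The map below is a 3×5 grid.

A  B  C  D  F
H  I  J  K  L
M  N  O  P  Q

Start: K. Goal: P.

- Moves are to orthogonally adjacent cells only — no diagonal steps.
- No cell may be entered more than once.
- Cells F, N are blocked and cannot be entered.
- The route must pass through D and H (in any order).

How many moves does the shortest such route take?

Any route passes through D and H in some order between K and P. Summing Manhattan distances along each leg and taking the cheapest ordering (K → H → D → P) gives a lower bound of 3 + 4 + 2 = 9 moves.
A route of 9 moves achieves this: K → D → C → B → A → H → I → J → O → P.
Since 9 matches the lower bound, it is optimal.

9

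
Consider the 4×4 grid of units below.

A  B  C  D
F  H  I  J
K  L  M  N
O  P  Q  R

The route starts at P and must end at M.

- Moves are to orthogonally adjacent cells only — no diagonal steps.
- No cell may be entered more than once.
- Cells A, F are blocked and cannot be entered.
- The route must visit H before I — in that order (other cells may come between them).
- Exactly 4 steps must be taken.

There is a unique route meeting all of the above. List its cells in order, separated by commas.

P, L, H, I, M

The waypoints must appear in the order H, I, with no cell reused.
Route from P: up 2 to H, right 1 to I, down 1 to M — 4 moves in all.
Check: order respected (H at step 2, I at step 3); 4 moves as required.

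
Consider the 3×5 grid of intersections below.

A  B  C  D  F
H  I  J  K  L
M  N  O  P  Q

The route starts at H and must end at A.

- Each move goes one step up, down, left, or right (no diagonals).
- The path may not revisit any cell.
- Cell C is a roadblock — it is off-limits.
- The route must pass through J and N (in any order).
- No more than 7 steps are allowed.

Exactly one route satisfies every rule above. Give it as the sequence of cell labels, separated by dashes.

H - M - N - O - J - I - B - A

The budget equals the shortest possible length, so every move has to be on a shortest route through the required cells.
Route from H: down to M, 2× right (reaching O), up to J, left to I, up to B, left to A — 7 moves in all.
Check: all required cells visited; 7 ≤ 7 moves.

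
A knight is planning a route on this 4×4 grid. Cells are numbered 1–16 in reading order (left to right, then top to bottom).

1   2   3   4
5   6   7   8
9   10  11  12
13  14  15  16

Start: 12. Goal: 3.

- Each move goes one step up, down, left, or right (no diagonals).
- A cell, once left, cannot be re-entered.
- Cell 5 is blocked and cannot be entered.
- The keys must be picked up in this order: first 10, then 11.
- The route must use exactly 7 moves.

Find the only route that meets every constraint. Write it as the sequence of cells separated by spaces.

The waypoints must appear in the order 10, 11, with no cell reused.
Route from 12: down to 16, 2× left (reaching 14), up to 10, right to 11, 2× up (reaching 3) — 7 moves in all.
Check: order respected (10 at step 4, 11 at step 5); 7 moves as required.

12 16 15 14 10 11 7 3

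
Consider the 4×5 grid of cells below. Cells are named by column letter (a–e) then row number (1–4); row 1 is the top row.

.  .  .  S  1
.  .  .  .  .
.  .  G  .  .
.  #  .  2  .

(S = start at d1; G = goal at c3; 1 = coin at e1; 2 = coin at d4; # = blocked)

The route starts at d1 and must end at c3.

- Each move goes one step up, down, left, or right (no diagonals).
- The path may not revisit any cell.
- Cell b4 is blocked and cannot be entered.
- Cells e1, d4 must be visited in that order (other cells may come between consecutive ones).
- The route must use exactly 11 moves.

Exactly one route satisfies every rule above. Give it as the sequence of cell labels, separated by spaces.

The waypoints must appear in the order e1, d4, with no cell reused.
Route from d1: right 1 to e1, down 3 to e4, left 1 to d4, up 2 to d2, left 2 to b2, down 1 to b3, right 1 to c3 — 11 moves in all.
Check: order respected (1 at step 1, 2 at step 5); 11 moves as required.

d1 e1 e2 e3 e4 d4 d3 d2 c2 b2 b3 c3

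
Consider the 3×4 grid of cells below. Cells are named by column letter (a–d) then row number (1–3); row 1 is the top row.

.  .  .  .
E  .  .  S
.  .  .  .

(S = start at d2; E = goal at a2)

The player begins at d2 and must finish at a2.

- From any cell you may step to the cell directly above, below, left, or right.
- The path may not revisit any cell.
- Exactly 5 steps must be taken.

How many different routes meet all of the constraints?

12

Need simple routes of exactly 5 moves from d2 to a2 (Manhattan distance 3, so 1 moves are spent on a detour and 1 undoing it).
Branch systematically from the start, pruning whenever the remaining move budget drops below the Manhattan distance to a2 or differs from it in parity. Grouping the completions by first move — via d1: 3; via d3: 3; via c2: 6 — and summing: 3 + 3 + 6 = 12.
That gives 12 routes.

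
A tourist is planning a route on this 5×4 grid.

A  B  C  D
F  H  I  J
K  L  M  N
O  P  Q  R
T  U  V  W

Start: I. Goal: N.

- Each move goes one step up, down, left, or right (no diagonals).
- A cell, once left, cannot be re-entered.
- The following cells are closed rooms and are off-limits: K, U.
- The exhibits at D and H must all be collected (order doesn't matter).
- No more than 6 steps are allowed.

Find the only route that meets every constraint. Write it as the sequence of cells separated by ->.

I -> H -> B -> C -> D -> J -> N

The budget equals the shortest possible length, so every move has to be on a shortest route through the required cells.
Route from I: left to H, up to B, 2× right (reaching D), 2× down (reaching N) — 6 moves in all.
Check: all required cells visited; 6 ≤ 6 moves.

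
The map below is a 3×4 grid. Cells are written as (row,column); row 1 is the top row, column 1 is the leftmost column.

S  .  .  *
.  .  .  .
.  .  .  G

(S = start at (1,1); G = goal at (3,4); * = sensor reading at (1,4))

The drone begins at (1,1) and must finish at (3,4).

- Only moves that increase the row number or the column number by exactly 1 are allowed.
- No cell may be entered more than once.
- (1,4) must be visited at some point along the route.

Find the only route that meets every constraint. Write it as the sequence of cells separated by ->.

(1,1) -> (1,2) -> (1,3) -> (1,4) -> (2,4) -> (3,4)

Moves only go right or down, so the column and row indices never decrease.
Route from (1,1): 3× right (reaching (1,4)), 2× down (reaching (3,4)) — 5 moves in all.
Check: all required cells visited.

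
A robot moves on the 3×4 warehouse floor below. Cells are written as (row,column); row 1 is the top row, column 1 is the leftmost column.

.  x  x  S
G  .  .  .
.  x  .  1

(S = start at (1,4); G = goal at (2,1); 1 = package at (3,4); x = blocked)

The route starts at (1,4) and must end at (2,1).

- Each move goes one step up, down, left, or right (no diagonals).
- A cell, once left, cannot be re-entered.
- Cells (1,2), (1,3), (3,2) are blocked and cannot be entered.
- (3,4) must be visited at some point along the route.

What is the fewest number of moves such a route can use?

6

Any route passes through (3,4) somewhere between (1,4) and (2,1). Summing Manhattan distances along the two legs ((1,4) → (3,4) → (2,1)) gives a lower bound of 2 + 4 = 6 moves.
A route of 6 moves achieves this: (1,4) → (2,4) → (3,4) → (3,3) → (2,3) → (2,2) → (2,1).
Since 6 matches the lower bound, it is optimal.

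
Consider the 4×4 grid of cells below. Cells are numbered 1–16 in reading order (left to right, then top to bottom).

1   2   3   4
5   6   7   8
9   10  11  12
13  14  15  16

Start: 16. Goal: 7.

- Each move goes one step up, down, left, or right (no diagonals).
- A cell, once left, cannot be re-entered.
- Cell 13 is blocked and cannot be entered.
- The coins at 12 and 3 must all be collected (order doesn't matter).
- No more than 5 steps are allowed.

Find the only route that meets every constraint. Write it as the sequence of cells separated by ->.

The budget equals the shortest possible length, so every move has to be on a shortest route through the required cells.
Route from 16: up 3 to 4, left 1 to 3, down 1 to 7 — 5 moves in all.
Check: all required cells visited; 5 ≤ 5 moves.

16 -> 12 -> 8 -> 4 -> 3 -> 7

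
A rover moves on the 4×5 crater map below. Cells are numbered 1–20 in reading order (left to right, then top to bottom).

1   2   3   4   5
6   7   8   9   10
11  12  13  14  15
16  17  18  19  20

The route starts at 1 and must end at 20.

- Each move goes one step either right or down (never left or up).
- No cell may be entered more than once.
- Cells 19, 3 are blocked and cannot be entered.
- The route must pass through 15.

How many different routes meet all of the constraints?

9

A right/down-only route from 1 to 20 makes exactly 3 down-moves and 4 right-moves in some order.
With no other constraints that would be C(7,3) = 35 routes.
Split at 15 and multiply the segment counts (each segment already excludes blocked cells): 1→15: 9; 15→20: 1; product = 9.
That gives 9 routes.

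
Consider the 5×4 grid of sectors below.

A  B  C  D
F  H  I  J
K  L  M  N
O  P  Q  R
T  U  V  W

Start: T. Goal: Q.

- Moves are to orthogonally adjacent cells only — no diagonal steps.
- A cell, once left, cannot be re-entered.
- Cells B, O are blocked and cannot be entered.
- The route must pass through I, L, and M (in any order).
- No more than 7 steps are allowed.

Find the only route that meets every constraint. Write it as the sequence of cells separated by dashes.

The budget equals the shortest possible length, so every move has to be on a shortest route through the required cells.
Route from T: right to U, 3× up (reaching H), right to I, 2× down (reaching Q) — 7 moves in all.
Check: all required cells visited; 7 ≤ 7 moves.

T - U - P - L - H - I - M - Q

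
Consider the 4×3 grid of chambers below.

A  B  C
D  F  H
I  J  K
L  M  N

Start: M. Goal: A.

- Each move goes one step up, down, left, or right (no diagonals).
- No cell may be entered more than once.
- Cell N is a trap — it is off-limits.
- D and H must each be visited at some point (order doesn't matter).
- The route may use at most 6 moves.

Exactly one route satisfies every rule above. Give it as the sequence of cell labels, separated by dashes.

M - J - K - H - F - D - A

The 6-move cap with required stops at D, H leaves no slack for detours.
Route from M: up 1 to J, right 1 to K, up 1 to H, left 2 to D, up 1 to A — 6 moves in all.
Check: all required cells visited; 6 ≤ 6 moves.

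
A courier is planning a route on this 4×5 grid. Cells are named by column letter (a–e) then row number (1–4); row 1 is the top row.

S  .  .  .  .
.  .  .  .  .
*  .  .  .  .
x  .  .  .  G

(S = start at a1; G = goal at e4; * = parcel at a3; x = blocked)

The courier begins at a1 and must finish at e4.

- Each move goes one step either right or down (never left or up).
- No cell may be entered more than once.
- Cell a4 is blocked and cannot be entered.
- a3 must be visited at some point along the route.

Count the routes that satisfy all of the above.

4

A right/down-only route from a1 to e4 makes exactly 3 down-moves and 4 right-moves in some order.
With no other constraints that would be C(7,3) = 35 routes.
Split at a3 and multiply the segment counts (each segment already excludes blocked cells): a1→a3: 1; a3→e4: 4; product = 4.
That gives 4 routes.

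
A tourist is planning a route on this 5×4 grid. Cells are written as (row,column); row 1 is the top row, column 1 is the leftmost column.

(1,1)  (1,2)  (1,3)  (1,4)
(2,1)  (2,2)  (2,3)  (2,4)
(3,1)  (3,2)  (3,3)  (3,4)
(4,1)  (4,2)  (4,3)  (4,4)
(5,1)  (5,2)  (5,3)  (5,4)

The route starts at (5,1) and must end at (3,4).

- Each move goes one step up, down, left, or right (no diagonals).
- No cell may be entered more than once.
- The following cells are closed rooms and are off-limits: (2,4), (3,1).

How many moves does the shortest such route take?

The Manhattan distance from (5,1) to (3,4) is |5−3| + |1−4| = 5, so at least 5 moves are needed.
A route of 5 moves achieves this: (5,1) → (4,1) → (4,2) → (3,2) → (3,3) → (3,4).
Since 5 matches the lower bound, it is optimal.

5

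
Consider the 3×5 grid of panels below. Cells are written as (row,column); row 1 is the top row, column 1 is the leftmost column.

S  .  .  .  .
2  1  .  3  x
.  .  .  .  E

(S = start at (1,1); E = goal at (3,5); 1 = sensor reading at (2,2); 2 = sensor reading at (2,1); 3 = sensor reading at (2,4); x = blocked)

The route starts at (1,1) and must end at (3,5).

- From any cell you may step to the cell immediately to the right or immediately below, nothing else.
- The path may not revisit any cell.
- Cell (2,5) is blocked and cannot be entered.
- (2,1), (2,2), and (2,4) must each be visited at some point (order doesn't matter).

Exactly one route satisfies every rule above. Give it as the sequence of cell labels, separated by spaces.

Moves only go right or down, so the column and row indices never decrease.
Route from (1,1): down 1 to (2,1), right 3 to (2,4), down 1 to (3,4), right 1 to (3,5) — 6 moves in all.
Check: all required cells visited.

(1,1) (2,1) (2,2) (2,3) (2,4) (3,4) (3,5)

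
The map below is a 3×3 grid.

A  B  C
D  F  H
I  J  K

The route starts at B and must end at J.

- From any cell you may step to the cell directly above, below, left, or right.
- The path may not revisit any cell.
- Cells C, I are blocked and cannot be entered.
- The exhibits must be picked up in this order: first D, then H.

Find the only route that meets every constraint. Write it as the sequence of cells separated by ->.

The waypoints must appear in the order D, H, with no cell reused.
Route from B: left to A, down to D, 2× right (reaching H), down to K, left to J — 6 moves in all.
Check: order respected (D at step 2, H at step 4).

B -> A -> D -> F -> H -> K -> J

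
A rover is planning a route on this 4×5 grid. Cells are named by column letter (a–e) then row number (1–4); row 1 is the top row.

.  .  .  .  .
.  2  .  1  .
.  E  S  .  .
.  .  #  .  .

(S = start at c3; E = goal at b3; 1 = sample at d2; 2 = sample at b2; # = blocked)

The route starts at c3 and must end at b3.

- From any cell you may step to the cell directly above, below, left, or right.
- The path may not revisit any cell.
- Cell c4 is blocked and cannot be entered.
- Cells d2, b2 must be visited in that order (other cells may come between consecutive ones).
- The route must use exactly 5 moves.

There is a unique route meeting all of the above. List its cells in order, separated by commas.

The waypoints must appear in the order d2, b2, with no cell reused.
Route from c3: right to d3, up to d2, 2× left (reaching b2), down to b3 — 5 moves in all.
Check: order respected (1 at step 2, 2 at step 4); 5 moves as required.

c3, d3, d2, c2, b2, b3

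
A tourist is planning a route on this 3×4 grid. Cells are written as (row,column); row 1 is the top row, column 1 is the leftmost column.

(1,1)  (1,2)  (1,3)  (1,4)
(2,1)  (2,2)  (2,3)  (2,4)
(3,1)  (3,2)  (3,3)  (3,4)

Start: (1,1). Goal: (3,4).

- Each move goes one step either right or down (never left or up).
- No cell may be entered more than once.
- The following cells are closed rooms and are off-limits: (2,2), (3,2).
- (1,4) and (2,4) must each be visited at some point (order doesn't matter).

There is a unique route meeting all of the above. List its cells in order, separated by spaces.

(1,1) (1,2) (1,3) (1,4) (2,4) (3,4)

Moves only go right or down, so the column and row indices never decrease.
Route from (1,1): 3× right (reaching (1,4)), 2× down (reaching (3,4)) — 5 moves in all.
Check: all required cells visited.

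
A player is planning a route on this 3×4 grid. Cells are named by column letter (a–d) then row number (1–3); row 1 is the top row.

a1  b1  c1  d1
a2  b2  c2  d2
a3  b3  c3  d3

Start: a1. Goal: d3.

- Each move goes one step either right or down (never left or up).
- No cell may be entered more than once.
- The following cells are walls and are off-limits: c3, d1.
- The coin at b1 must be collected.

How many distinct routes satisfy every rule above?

A right/down-only route from a1 to d3 makes exactly 2 down-moves and 3 right-moves in some order.
With no other constraints that would be C(5,2) = 10 routes.
Split at b1 and multiply the segment counts (each segment already excludes blocked cells): a1→b1: 1; b1→d3: 2; product = 2.
That gives 2 routes.

2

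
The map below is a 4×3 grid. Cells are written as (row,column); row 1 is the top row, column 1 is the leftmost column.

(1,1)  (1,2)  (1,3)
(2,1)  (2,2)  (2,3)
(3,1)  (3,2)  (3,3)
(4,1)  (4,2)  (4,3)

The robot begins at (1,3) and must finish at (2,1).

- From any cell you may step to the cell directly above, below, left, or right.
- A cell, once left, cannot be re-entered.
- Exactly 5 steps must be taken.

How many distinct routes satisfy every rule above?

5

Need simple routes of exactly 5 moves from (1,3) to (2,1) (Manhattan distance 3, so 1 moves are spent on a detour and 1 undoing it).
Enumerating: (1,3) (2,3) (3,3) (3,2) (2,2) (2,1) | (1,3) (2,3) (3,3) (3,2) (3,1) (2,1) | (1,3) (2,3) (2,2) (1,2) (1,1) (2,1) | (1,3) (2,3) (2,2) (3,2) (3,1) (2,1) | (1,3) (1,2) (2,2) (3,2) (3,1) (2,1).
That gives 5 routes.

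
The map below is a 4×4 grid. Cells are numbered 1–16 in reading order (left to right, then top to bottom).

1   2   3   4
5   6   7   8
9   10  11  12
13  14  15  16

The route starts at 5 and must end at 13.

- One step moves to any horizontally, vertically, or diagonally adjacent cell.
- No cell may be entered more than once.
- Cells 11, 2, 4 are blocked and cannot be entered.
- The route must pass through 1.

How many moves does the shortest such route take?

Any route passes through 1 somewhere between 5 and 13. Summing Chebyshev distances along the two legs (5 → 1 → 13) gives a lower bound of 1 + 3 = 4 moves.
A route of 4 moves achieves this: 5 → 1 → 6 → 9 → 13.
Since 4 matches the lower bound, it is optimal.

4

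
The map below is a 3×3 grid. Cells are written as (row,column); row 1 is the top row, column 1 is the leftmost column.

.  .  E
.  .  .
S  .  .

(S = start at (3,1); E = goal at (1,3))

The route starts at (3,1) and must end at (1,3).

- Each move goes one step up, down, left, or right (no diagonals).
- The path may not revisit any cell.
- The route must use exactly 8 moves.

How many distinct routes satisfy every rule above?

2

Need simple routes of exactly 8 moves from (3,1) to (1,3) (Manhattan distance 4, so 2 moves are spent on a detour and 2 undoing it).
Enumerating: (3,1) (2,1) (1,1) (1,2) (2,2) (3,2) (3,3) (2,3) (1,3) | (3,1) (3,2) (3,3) (2,3) (2,2) (2,1) (1,1) (1,2) (1,3).
That gives 2 routes.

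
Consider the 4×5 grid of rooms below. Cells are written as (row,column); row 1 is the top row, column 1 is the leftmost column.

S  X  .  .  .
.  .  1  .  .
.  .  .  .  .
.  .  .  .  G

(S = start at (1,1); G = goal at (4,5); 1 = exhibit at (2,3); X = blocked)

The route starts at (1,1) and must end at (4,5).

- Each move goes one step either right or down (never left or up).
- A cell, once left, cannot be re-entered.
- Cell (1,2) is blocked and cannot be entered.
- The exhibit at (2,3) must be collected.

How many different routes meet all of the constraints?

6

A right/down-only route from (1,1) to (4,5) makes exactly 3 down-moves and 4 right-moves in some order.
With no other constraints that would be C(7,3) = 35 routes.
Split at (2,3) and multiply the segment counts (each segment already excludes blocked cells): (1,1)→(2,3): 1; (2,3)→(4,5): 6; product = 6.
That gives 6 routes.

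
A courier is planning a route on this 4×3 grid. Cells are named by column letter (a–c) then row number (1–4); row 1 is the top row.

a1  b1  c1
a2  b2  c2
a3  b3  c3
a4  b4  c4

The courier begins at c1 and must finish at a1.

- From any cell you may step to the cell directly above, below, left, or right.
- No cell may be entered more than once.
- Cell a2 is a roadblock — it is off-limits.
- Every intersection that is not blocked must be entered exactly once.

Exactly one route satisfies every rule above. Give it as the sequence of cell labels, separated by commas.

Need to visit all 11 open cells exactly once, starting at c1 and ending at a1.
Cell c4 has only two open neighbours (c3 and b4), so the path must pass straight through it: one of those is the cell it's entered from and the other is where it exits.
Route from c1: down 3 to c4, left 2 to a4, up 1 to a3, right 1 to b3, up 2 to b1, left 1 to a1 — 10 moves in all.
Check: all 11 open cells covered.

c1, c2, c3, c4, b4, a4, a3, b3, b2, b1, a1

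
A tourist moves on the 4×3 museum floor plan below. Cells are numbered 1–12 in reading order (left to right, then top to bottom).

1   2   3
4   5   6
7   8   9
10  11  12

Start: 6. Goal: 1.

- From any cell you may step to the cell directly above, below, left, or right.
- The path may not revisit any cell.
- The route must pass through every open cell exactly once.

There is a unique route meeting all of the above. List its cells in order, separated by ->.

Need to visit all 12 open cells exactly once, starting at 6 and ending at 1.
Route from 6: up to 3, left to 2, 2× down (reaching 8), right to 9, down to 12, 2× left (reaching 10), 3× up (reaching 1) — 11 moves in all.
Check: all 12 open cells covered.

6 -> 3 -> 2 -> 5 -> 8 -> 9 -> 12 -> 11 -> 10 -> 7 -> 4 -> 1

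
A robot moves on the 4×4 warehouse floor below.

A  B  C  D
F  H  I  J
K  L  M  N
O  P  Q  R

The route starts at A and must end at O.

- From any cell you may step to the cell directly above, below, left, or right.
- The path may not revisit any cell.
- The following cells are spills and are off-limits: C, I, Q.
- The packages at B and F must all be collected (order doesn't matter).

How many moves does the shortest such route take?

5

Any route passes through B and F in some order between A and O. Summing Manhattan distances along each leg and taking the cheapest ordering (A → B → F → O) gives a lower bound of 1 + 2 + 2 = 5 moves.
A route of 5 moves achieves this: A → B → H → F → K → O.
Since 5 matches the lower bound, it is optimal.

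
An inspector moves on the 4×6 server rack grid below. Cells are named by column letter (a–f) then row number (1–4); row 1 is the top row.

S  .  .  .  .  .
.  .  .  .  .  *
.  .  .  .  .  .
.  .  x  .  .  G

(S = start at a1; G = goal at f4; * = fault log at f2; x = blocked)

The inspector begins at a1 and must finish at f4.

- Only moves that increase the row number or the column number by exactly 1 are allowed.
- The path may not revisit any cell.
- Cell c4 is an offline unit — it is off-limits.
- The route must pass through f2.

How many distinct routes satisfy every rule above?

A right/down-only route from a1 to f4 makes exactly 3 down-moves and 5 right-moves in some order.
With no other constraints that would be C(8,3) = 56 routes.
Split at f2 and multiply the segment counts (each segment already excludes blocked cells): a1→f2: 6; f2→f4: 1; product = 6.
That gives 6 routes.

6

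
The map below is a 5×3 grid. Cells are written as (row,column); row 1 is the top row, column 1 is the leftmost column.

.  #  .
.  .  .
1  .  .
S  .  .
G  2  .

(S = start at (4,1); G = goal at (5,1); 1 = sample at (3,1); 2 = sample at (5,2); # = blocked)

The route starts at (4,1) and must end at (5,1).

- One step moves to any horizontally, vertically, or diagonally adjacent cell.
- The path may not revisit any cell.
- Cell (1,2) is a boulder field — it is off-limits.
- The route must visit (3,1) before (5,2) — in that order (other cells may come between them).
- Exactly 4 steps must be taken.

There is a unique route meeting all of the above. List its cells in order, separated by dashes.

(4,1) - (3,1) - (4,2) - (5,2) - (5,1)

The waypoints must appear in the order (3,1), (5,2), with no cell reused.
Route from (4,1): up 1 to (3,1), down-right 1 to (4,2), down 1 to (5,2), left 1 to (5,1) — 4 moves in all.
Check: order respected (1 at step 1, 2 at step 3); 4 moves as required.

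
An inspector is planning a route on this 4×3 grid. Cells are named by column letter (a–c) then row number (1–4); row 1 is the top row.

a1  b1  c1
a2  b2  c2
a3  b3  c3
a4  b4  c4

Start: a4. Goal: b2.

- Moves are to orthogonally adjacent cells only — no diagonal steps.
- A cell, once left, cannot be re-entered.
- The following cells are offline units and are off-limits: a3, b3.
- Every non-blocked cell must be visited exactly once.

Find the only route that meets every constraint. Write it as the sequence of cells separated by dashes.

a4 - b4 - c4 - c3 - c2 - c1 - b1 - a1 - a2 - b2

Need to visit all 10 open cells exactly once, starting at a4 and ending at b2.
Cell c3 has only two open neighbours (c2 and c4), so the path must pass straight through it: one of those is the cell it's entered from and the other is where it exits.
Route from a4: 2× right (reaching c4), 3× up (reaching c1), 2× left (reaching a1), down to a2, right to b2 — 9 moves in all.
Check: all 10 open cells covered.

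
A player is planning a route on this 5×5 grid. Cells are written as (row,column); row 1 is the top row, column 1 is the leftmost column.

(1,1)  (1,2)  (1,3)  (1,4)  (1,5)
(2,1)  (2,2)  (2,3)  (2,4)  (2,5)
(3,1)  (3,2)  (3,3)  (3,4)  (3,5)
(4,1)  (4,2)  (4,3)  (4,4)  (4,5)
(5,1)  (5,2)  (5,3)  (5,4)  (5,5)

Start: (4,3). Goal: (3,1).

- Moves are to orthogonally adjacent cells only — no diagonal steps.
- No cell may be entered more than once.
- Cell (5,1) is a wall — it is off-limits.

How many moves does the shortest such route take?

The Manhattan distance from (4,3) to (3,1) is |4−3| + |3−1| = 3, so at least 3 moves are needed.
A route of 3 moves achieves this: (4,3) → (3,3) → (3,2) → (3,1).
Since 3 matches the lower bound, it is optimal.

3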